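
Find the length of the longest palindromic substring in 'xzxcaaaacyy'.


Scanning 'xzxcaaaacyy' for palindromic substrings.
Substring at positions 3-8: 'caaaac'.
Check: reverse('caaaac') = 'caaaac' -> palindrome confirmed.
Neighbouring characters ('x' / 'y') break symmetry, so it cannot extend further.
No longer palindromic substring exists; longest length = 6

6


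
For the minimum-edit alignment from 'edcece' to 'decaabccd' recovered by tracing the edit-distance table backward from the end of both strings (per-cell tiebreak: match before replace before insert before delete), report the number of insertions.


Edit distance = 7. Backtracking from cell (6, 9) with preference match > replace > insert > delete,
then listing the resulting alignment 'edcece' -> 'decaabccd' left to right:
  Step 1: insert 'd' [insertion #1]
  Step 2: keep 'e'
  Step 3: insert 'c' [insertion #2]
  Step 4: insert 'a' [insertion #3]
  Step 5: replace d->a
  Step 6: replace c->b
  Step 7: replace e->c
  Step 8: keep 'c'
  Step 9: replace e->d
Total insertions: 3

3


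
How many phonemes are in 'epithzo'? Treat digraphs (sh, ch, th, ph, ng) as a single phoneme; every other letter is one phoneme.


Parsing 'epithzo' greedily, digraphs first:
  'e' -> vowel phoneme (phonemes so far: 1)
  'p' -> consonant phoneme (phonemes so far: 2)
  'i' -> vowel phoneme (phonemes so far: 3)
  'th' -> digraph (1 consonant phoneme) (phonemes so far: 4)
  'z' -> consonant phoneme (phonemes so far: 5)
  'o' -> vowel phoneme (phonemes so far: 6)
Total phonemes: 6

6


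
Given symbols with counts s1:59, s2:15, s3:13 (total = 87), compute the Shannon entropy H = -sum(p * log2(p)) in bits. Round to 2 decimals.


Computing entropy H = -sum(p_i * log2(p_i)):
  s1: p = 59/87 = 0.6782, -p*log2(p) = 0.3800
  s2: p = 15/87 = 0.1724, -p*log2(p) = 0.4373
  s3: p = 13/87 = 0.1494, -p*log2(p) = 0.4098
H = sum of terms = 1.2271
Rounded to 2 decimals: 1.23

1.23


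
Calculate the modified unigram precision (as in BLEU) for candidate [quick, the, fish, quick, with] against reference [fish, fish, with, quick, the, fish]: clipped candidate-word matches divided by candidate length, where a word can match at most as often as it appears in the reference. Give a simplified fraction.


Reference word counts: {'fish': 3, 'quick': 1, 'the': 1, 'with': 1}
Checking each candidate word (with clipping):
  'quick' -> in reference (ref count 1, used 1/1) -> match (matches: 1)
  'the' -> in reference (ref count 1, used 1/1) -> match (matches: 2)
  'fish' -> in reference (ref count 3, used 1/3) -> match (matches: 3)
  'quick' -> ref count 1 already used up (1/1) -> clipped, no match (matches: 3)
  'with' -> in reference (ref count 1, used 1/1) -> match (matches: 4)
Clipped matches: 4, Candidate length: 5
Precision = 4/5

4/5


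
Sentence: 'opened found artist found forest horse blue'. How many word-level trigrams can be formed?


Word trigrams from [7] words:
  Trigram 1: (opened found artist)
  Trigram 2: (found artist found)
  Trigram 3: (artist found forest)
  Trigram 4: (found forest horse)
  Trigram 5: (forest horse blue)
Total word trigrams: 7 - 2 = 5

5


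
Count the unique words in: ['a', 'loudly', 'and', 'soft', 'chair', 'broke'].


Listing all tokens and tracking unique types:
  Token 1: 'a' -> NEW (unique so far: 1)
  Token 2: 'loudly' -> NEW (unique so far: 2)
  Token 3: 'and' -> NEW (unique so far: 3)
  Token 4: 'soft' -> NEW (unique so far: 4)
  Token 5: 'chair' -> NEW (unique so far: 5)
  Token 6: 'broke' -> NEW (unique so far: 6)
Unique types: ('a', 'and', 'broke', 'chair', 'loudly', 'soft')
Vocabulary size: 6

6


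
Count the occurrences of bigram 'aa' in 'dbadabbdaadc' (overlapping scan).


Scanning 'dbadabbdaadc' for bigram 'aa':
  Position 0: 'db' -> no
  Position 1: 'ba' -> no
  Position 2: 'ad' -> no
  Position 3: 'da' -> no
  Position 4: 'ab' -> no
  Position 5: 'bb' -> no
  Position 6: 'bd' -> no
  Position 7: 'da' -> no
  Position 8: 'aa' -> MATCH
  Position 9: 'ad' -> no
  Position 10: 'dc' -> no
Total matches: 1

1


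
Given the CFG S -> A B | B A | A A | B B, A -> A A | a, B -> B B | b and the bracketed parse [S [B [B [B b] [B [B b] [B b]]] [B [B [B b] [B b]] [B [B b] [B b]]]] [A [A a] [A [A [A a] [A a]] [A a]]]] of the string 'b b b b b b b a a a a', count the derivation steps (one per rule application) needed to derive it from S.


Every bracketed nonterminal node [X ...] in the tree is produced by exactly one rule application.
Reading the tree off as a leftmost derivation:
  Step 1: S  =>  B A   (applied S -> B A)
  Step 2: B A  =>  B B A   (applied B -> B B)
  Step 3: B B A  =>  B B B A   (applied B -> B B)
  Step 4: B B B A  =>  b B B A   (applied B -> b)
  Step 5: b B B A  =>  b B B B A   (applied B -> B B)
  Step 6: b B B B A  =>  b b B B A   (applied B -> b)
  Step 7: b b B B A  =>  b b b B A   (applied B -> b)
  Step 8: b b b B A  =>  b b b B B A   (applied B -> B B)
  Step 9: b b b B B A  =>  b b b B B B A   (applied B -> B B)
  Step 10: b b b B B B A  =>  b b b b B B A   (applied B -> b)
  Step 11: b b b b B B A  =>  b b b b b B A   (applied B -> b)
  Step 12: b b b b b B A  =>  b b b b b B B A   (applied B -> B B)
  Step 13: b b b b b B B A  =>  b b b b b b B A   (applied B -> b)
  Step 14: b b b b b b B A  =>  b b b b b b b A   (applied B -> b)
  Step 15: b b b b b b b A  =>  b b b b b b b A A   (applied A -> A A)
  Step 16: b b b b b b b A A  =>  b b b b b b b a A   (applied A -> a)
  Step 17: b b b b b b b a A  =>  b b b b b b b a A A   (applied A -> A A)
  Step 18: b b b b b b b a A A  =>  b b b b b b b a A A A   (applied A -> A A)
  Step 19: b b b b b b b a A A A  =>  b b b b b b b a a A A   (applied A -> a)
  Step 20: b b b b b b b a a A A  =>  b b b b b b b a a a A   (applied A -> a)
  Step 21: b b b b b b b a a a A  =>  b b b b b b b a a a a   (applied A -> a)
Final yield: b b b b b b b a a a a
Total rewrite steps: 21

21


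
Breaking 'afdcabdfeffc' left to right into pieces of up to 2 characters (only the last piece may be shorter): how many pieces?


'afdcabdfeffc' has 12 characters.
Chunking with max size 2:
  Chunk 1: 'af' (positions 0-1)
  Chunk 2: 'dc' (positions 2-3)
  Chunk 3: 'ab' (positions 4-5)
  Chunk 4: 'df' (positions 6-7)
  Chunk 5: 'ef' (positions 8-9)
  Chunk 6: 'fc' (positions 10-11)
Total chunks: ceil(12 / 2) = 6

6


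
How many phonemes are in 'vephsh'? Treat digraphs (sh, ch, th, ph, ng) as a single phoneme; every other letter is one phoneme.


Parsing 'vephsh' greedily, digraphs first:
  'v' -> consonant phoneme (phonemes so far: 1)
  'e' -> vowel phoneme (phonemes so far: 2)
  'ph' -> digraph (1 consonant phoneme) (phonemes so far: 3)
  'sh' -> digraph (1 consonant phoneme) (phonemes so far: 4)
Total phonemes: 4

4


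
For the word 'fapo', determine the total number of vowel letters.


Scanning each character of 'fapo':
  Position 1: 'f' -> consonant (running count: 0)
  Position 2: 'a' -> vowel (running count: 1)
  Position 3: 'p' -> consonant (running count: 1)
  Position 4: 'o' -> vowel (running count: 2)
Total vowels: 2

2


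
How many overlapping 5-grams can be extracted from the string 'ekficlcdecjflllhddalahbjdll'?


String 'ekficlcdecjflllhddalahbjdll' has length L = 27.
Number of overlapping n-grams = L - n + 1
Substituting: 27 - 5 + 1 = 23

23


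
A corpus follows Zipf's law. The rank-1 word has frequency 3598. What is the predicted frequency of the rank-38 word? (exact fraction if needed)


Zipf's law: freq(rank) = f1 / rank
f1 = 3598, rank = 38
freq = 3598 / 38
GCD(3598, 38) = 2
Simplified: 1799/19

1799/19


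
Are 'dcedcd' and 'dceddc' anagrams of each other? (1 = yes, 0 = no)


Sort characters of 'dcedcd': 'ccddde'
Sort characters of 'dceddc': 'ccddde'
Sorted forms match -> they ARE anagrams
Result: 1

1


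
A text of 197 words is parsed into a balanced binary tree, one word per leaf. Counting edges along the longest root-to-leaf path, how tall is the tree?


In a balanced binary tree with n leaves the deepest leaf is ceil(log2(n)) edges below the root.
log2(197) = 7.6221
ceil(7.6221) = 8
height (edges) = 8

8


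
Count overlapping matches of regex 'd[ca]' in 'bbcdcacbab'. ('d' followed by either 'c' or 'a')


Pattern: d[ca] means 'd' followed by either 'c' or 'a'.
Scanning 'bbcdcacbab' position-by-position:
  Pos 0: window 'bb' -> no
  Pos 1: window 'bc' -> no
  Pos 2: window 'cd' -> no
  Pos 3: window 'dc' -> MATCH
  Pos 4: window 'ca' -> no
  Pos 5: window 'ac' -> no
  Pos 6: window 'cb' -> no
  Pos 7: window 'ba' -> no
  Pos 8: window 'ab' -> no
  Pos 9: window 'b' -> no
Total matches: 1

1


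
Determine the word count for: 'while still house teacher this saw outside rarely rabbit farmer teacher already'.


Counting words by splitting on spaces:
  Word 1: 'while'
  Word 2: 'still'
  Word 3: 'house'
  Word 4: 'teacher'
  Word 5: 'this'
  Word 6: 'saw'
  Word 7: 'outside'
  Word 8: 'rarely'
  Word 9: 'rabbit'
  Word 10: 'farmer'
  Word 11: 'teacher'
  Word 12: 'already'
Total words: 12

12


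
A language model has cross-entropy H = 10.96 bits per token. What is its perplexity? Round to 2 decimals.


Perplexity formula: PP = 2^H
H = 10.96
PP = 2^10.96
Decompose: 2^10.96 = 2^10 * 2^0.96
2^10 = 1024, 2^0.96 ~ 1.9453099
PP ~ 1024 * 1.9453099 = 1991.9973376
Rounded to 2 decimals: 1992.00

1992.00


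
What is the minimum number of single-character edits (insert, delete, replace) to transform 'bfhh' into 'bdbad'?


Building DP table for s1='bfhh' (len 4) and s2='bdbad' (len 5):
       b  d  b  a  d
    0  1  2  3  4  5
  b 1  0  1  2  3  4
  f 2  1  1  2  3  4
  h 3  2  2  2  3  4
  h 4  3  3  3  3  4
Edit distance = dp[4][5] = 4

4


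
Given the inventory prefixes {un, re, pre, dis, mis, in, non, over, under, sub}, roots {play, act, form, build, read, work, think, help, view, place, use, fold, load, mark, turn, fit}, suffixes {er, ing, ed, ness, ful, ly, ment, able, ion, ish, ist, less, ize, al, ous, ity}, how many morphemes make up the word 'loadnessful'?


Segmenting 'loadnessful' against the inventory:
  'load' -> root (morpheme 1)
  'ness' -> suffix (morpheme 2)
  'ful' -> suffix (morpheme 3)
Total morphemes: 3

3


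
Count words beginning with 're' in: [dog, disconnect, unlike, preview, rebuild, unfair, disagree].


Checking each word for prefix 're':
  'dog' -> no (count: 0)
  'disconnect' -> no (count: 0)
  'unlike' -> no (count: 0)
  'preview' -> no (count: 0)
  'rebuild' -> YES, starts with 're' (count: 1)
  'unfair' -> no (count: 1)
  'disagree' -> no (count: 1)
Total with prefix 're': 1

1


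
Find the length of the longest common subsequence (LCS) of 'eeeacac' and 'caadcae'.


DP table for LCS of 'eeeacac' and 'caadcae':
       c  a  a  d  c  a  e
    0  0  0  0  0  0  0  0
  e 0  0  0  0  0  0  0  1
  e 0  0  0  0  0  0  0  1
  e 0  0  0  0  0  0  0  1
  a 0  0  1  1  1  1  1  1
  c 0  1  1  1  1  2  2  2
  a 0  1  2  2  2  2  3  3
  c 0  1  2  2  2  3  3  3
LCS: 'aca'
LCS length = 3

3


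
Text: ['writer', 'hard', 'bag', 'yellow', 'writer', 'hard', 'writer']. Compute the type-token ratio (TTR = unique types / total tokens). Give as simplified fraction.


Tokens: 7
Unique types: ('bag', 'hard', 'writer', 'yellow') = 4
TTR = 4/7
Already in lowest terms.

4/7


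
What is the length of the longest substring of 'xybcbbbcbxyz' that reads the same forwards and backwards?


Scanning 'xybcbbbcbxyz' for palindromic substrings.
Substring at positions 2-8: 'bcbbbcb'.
Check: reverse('bcbbbcb') = 'bcbbbcb' -> palindrome confirmed.
Neighbouring characters ('y' / 'x') break symmetry, so it cannot extend further.
No longer palindromic substring exists; longest length = 7

7


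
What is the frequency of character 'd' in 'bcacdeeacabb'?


Scanning 'bcacdeeacabb' for 'd':
  Position 4: 'd' -> MATCH (count: 1)
Total occurrences of 'd': 1

1


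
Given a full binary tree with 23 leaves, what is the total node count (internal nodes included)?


Leaf nodes (terminals): 23
Internal nodes = n - 1 = 23 - 1 = 22
Total = leaves + internal = 23 + 22 = 45

45


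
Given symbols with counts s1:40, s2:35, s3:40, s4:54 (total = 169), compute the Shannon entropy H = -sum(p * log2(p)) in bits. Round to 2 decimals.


Computing entropy H = -sum(p_i * log2(p_i)):
  s1: p = 40/169 = 0.2367, -p*log2(p) = 0.4921
  s2: p = 35/169 = 0.2071, -p*log2(p) = 0.4704
  s3: p = 40/169 = 0.2367, -p*log2(p) = 0.4921
  s4: p = 54/169 = 0.3195, -p*log2(p) = 0.5259
H = sum of terms = 1.9805
Rounded to 2 decimals: 1.98

1.98


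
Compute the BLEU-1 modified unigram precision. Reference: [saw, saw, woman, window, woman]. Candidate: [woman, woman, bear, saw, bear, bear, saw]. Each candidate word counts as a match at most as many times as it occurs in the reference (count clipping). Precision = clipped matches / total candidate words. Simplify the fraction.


Reference word counts: {'saw': 2, 'window': 1, 'woman': 2}
Checking each candidate word (with clipping):
  'woman' -> in reference (ref count 2, used 1/2) -> match (matches: 1)
  'woman' -> in reference (ref count 2, used 2/2) -> match (matches: 2)
  'bear' -> not in reference -> no match (matches: 2)
  'saw' -> in reference (ref count 2, used 1/2) -> match (matches: 3)
  'bear' -> not in reference -> no match (matches: 3)
  'bear' -> not in reference -> no match (matches: 3)
  'saw' -> in reference (ref count 2, used 2/2) -> match (matches: 4)
Clipped matches: 4, Candidate length: 7
Precision = 4/7

4/7


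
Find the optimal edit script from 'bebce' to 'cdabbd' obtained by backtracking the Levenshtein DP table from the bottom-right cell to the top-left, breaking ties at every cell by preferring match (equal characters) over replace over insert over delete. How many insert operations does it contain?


Edit distance = 5. Backtracking from cell (5, 6) with preference match > replace > insert > delete,
then listing the resulting alignment 'bebce' -> 'cdabbd' left to right:
  Step 1: insert 'c' [insertion #1]
  Step 2: replace b->d
  Step 3: replace e->a
  Step 4: keep 'b'
  Step 5: replace c->b
  Step 6: replace e->d
Total insertions: 1

1


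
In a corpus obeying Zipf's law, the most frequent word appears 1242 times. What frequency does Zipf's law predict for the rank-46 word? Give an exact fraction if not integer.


Zipf's law: freq(rank) = f1 / rank
f1 = 1242, rank = 46
freq = 1242 / 46
= 27

27


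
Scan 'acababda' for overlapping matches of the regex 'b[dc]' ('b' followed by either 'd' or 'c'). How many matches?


Pattern: b[dc] means 'b' followed by either 'd' or 'c'.
Scanning 'acababda' position-by-position:
  Pos 0: window 'ac' -> no
  Pos 1: window 'ca' -> no
  Pos 2: window 'ab' -> no
  Pos 3: window 'ba' -> no
  Pos 4: window 'ab' -> no
  Pos 5: window 'bd' -> MATCH
  Pos 6: window 'da' -> no
  Pos 7: window 'a' -> no
Total matches: 1

1


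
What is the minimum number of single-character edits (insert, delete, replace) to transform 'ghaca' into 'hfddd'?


Building DP table for s1='ghaca' (len 5) and s2='hfddd' (len 5):
       h  f  d  d  d
    0  1  2  3  4  5
  g 1  1  2  3  4  5
  h 2  1  2  3  4  5
  a 3  2  2  3  4  5
  c 4  3  3  3  4  5
  a 5  4  4  4  4  5
Edit distance = dp[5][5] = 5

5


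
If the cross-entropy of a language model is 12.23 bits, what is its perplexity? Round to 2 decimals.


Perplexity formula: PP = 2^H
H = 12.23
PP = 2^12.23
Decompose: 2^12.23 = 2^12 * 2^0.23
2^12 = 4096, 2^0.23 ~ 1.1728349
PP ~ 4096 * 1.1728349 = 4803.9317504
Rounded to 2 decimals: 4803.93

4803.93


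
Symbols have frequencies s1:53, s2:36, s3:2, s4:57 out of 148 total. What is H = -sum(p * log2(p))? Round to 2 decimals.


Computing entropy H = -sum(p_i * log2(p_i)):
  s1: p = 53/148 = 0.3581, -p*log2(p) = 0.5305
  s2: p = 36/148 = 0.2432, -p*log2(p) = 0.4961
  s3: p = 2/148 = 0.0135, -p*log2(p) = 0.0839
  s4: p = 57/148 = 0.3851, -p*log2(p) = 0.5302
H = sum of terms = 1.6407
Rounded to 2 decimals: 1.64

1.64


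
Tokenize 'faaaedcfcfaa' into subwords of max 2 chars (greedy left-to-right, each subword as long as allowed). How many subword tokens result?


'faaaedcfcfaa' has 12 characters.
Chunking with max size 2:
  Chunk 1: 'fa' (positions 0-1)
  Chunk 2: 'aa' (positions 2-3)
  Chunk 3: 'ed' (positions 4-5)
  Chunk 4: 'cf' (positions 6-7)
  Chunk 5: 'cf' (positions 8-9)
  Chunk 6: 'aa' (positions 10-11)
Total chunks: ceil(12 / 2) = 6

6


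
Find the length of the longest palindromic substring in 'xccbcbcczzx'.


Scanning 'xccbcbcczzx' for palindromic substrings.
Substring at positions 1-7: 'ccbcbcc'.
Check: reverse('ccbcbcc') = 'ccbcbcc' -> palindrome confirmed.
Neighbouring characters ('x' / 'z') break symmetry, so it cannot extend further.
No longer palindromic substring exists; longest length = 7

7


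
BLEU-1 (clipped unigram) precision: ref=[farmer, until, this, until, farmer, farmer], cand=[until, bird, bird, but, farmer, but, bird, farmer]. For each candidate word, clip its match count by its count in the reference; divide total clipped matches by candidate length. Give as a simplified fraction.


Reference word counts: {'farmer': 3, 'this': 1, 'until': 2}
Checking each candidate word (with clipping):
  'until' -> in reference (ref count 2, used 1/2) -> match (matches: 1)
  'bird' -> not in reference -> no match (matches: 1)
  'bird' -> not in reference -> no match (matches: 1)
  'but' -> not in reference -> no match (matches: 1)
  'farmer' -> in reference (ref count 3, used 1/3) -> match (matches: 2)
  'but' -> not in reference -> no match (matches: 2)
  'bird' -> not in reference -> no match (matches: 2)
  'farmer' -> in reference (ref count 3, used 2/3) -> match (matches: 3)
Clipped matches: 3, Candidate length: 8
Precision = 3/8

3/8


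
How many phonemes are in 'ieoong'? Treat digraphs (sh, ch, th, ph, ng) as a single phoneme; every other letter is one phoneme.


Parsing 'ieoong' greedily, digraphs first:
  'i' -> vowel phoneme (phonemes so far: 1)
  'e' -> vowel phoneme (phonemes so far: 2)
  'o' -> vowel phoneme (phonemes so far: 3)
  'o' -> vowel phoneme (phonemes so far: 4)
  'ng' -> digraph (1 consonant phoneme) (phonemes so far: 5)
Total phonemes: 5

5


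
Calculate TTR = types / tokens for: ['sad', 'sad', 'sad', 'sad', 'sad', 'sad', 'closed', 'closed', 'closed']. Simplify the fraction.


Tokens: 9
Unique types: ('closed', 'sad') = 2
TTR = 2/9
Already in lowest terms.

2/9


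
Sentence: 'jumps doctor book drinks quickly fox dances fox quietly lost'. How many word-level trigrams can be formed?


Word trigrams from [10] words:
  Trigram 1: (jumps doctor book)
  Trigram 2: (doctor book drinks)
  Trigram 3: (book drinks quickly)
  Trigram 4: (drinks quickly fox)
  Trigram 5: (quickly fox dances)
  Trigram 6: (fox dances fox)
  Trigram 7: (dances fox quietly)
  Trigram 8: (fox quietly lost)
Total word trigrams: 10 - 2 = 8

8


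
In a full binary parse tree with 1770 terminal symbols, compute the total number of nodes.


Leaf nodes (terminals): 1770
Internal nodes = n - 1 = 1770 - 1 = 1769
Total = leaves + internal = 1770 + 1769 = 3539

3539


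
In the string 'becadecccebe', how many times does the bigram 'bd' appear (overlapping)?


Scanning 'becadecccebe' for bigram 'bd':
  Position 0: 'be' -> no
  Position 1: 'ec' -> no
  Position 2: 'ca' -> no
  Position 3: 'ad' -> no
  Position 4: 'de' -> no
  Position 5: 'ec' -> no
  Position 6: 'cc' -> no
  Position 7: 'cc' -> no
  Position 8: 'ce' -> no
  Position 9: 'eb' -> no
  Position 10: 'be' -> no
Total matches: 0

0


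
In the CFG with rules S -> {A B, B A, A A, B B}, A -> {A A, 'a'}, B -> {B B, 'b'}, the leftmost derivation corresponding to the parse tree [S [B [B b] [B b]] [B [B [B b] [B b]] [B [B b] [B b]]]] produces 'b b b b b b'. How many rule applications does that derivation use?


Every bracketed nonterminal node [X ...] in the tree is produced by exactly one rule application.
Reading the tree off as a leftmost derivation:
  Step 1: S  =>  B B   (applied S -> B B)
  Step 2: B B  =>  B B B   (applied B -> B B)
  Step 3: B B B  =>  b B B   (applied B -> b)
  Step 4: b B B  =>  b b B   (applied B -> b)
  Step 5: b b B  =>  b b B B   (applied B -> B B)
  Step 6: b b B B  =>  b b B B B   (applied B -> B B)
  Step 7: b b B B B  =>  b b b B B   (applied B -> b)
  Step 8: b b b B B  =>  b b b b B   (applied B -> b)
  Step 9: b b b b B  =>  b b b b B B   (applied B -> B B)
  Step 10: b b b b B B  =>  b b b b b B   (applied B -> b)
  Step 11: b b b b b B  =>  b b b b b b   (applied B -> b)
Final yield: b b b b b b
Total rewrite steps: 11

11


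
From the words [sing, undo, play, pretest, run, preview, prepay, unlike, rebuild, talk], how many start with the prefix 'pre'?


Checking each word for prefix 'pre':
  'sing' -> no (count: 0)
  'undo' -> no (count: 0)
  'play' -> no (count: 0)
  'pretest' -> YES, starts with 'pre' (count: 1)
  'run' -> no (count: 1)
  'preview' -> YES, starts with 'pre' (count: 2)
  'prepay' -> YES, starts with 'pre' (count: 3)
  'unlike' -> no (count: 3)
  'rebuild' -> no (count: 3)
  'talk' -> no (count: 3)
Total with prefix 'pre': 3

3


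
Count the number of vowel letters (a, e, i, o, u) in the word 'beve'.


Scanning each character of 'beve':
  Position 1: 'b' -> consonant (running count: 0)
  Position 2: 'e' -> vowel (running count: 1)
  Position 3: 'v' -> consonant (running count: 1)
  Position 4: 'e' -> vowel (running count: 2)
Total vowels: 2

2


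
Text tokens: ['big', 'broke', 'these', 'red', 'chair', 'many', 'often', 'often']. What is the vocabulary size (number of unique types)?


Listing all tokens and tracking unique types:
  Token 1: 'big' -> NEW (unique so far: 1)
  Token 2: 'broke' -> NEW (unique so far: 2)
  Token 3: 'these' -> NEW (unique so far: 3)
  Token 4: 'red' -> NEW (unique so far: 4)
  Token 5: 'chair' -> NEW (unique so far: 5)
  Token 6: 'many' -> NEW (unique so far: 6)
  Token 7: 'often' -> NEW (unique so far: 7)
  Token 8: 'often' -> duplicate (unique so far: 7)
Unique types: ('big', 'broke', 'chair', 'many', 'often', 'red', 'these')
Vocabulary size: 7

7


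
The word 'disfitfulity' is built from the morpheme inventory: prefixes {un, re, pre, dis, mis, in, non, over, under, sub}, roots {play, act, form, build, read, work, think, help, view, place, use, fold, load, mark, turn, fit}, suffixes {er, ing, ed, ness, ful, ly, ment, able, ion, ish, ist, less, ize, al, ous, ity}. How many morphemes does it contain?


Segmenting 'disfitfulity' against the inventory:
  'dis' -> prefix (morpheme 1)
  'fit' -> root (morpheme 2)
  'ful' -> suffix (morpheme 3)
  'ity' -> suffix (morpheme 4)
Total morphemes: 4

4


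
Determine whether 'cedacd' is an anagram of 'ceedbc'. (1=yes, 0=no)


Sort characters of 'cedacd': 'accdde'
Sort characters of 'ceedbc': 'bccdee'
Sorted forms differ -> they are NOT anagrams
Result: 0

0


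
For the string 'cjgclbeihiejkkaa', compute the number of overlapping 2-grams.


String 'cjgclbeihiejkkaa' has length L = 16.
Number of overlapping n-grams = L - n + 1
Substituting: 16 - 2 + 1 = 15

15


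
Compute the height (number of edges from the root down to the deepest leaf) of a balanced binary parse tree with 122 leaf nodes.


In a balanced binary tree with n leaves the deepest leaf is ceil(log2(n)) edges below the root.
log2(122) = 6.9307
ceil(6.9307) = 7
height (edges) = 7

7


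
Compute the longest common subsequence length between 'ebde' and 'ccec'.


DP table for LCS of 'ebde' and 'ccec':
       c  c  e  c
    0  0  0  0  0
  e 0  0  0  1  1
  b 0  0  0  1  1
  d 0  0  0  1  1
  e 0  0  0  1  1
LCS: 'e'
LCS length = 1

1


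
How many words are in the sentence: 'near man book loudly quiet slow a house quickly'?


Counting words by splitting on spaces:
  Word 1: 'near'
  Word 2: 'man'
  Word 3: 'book'
  Word 4: 'loudly'
  Word 5: 'quiet'
  Word 6: 'slow'
  Word 7: 'a'
  Word 8: 'house'
  Word 9: 'quickly'
Total words: 9

9


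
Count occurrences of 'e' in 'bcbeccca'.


Scanning 'bcbeccca' for 'e':
  Position 3: 'e' -> MATCH (count: 1)
Total occurrences of 'e': 1

1


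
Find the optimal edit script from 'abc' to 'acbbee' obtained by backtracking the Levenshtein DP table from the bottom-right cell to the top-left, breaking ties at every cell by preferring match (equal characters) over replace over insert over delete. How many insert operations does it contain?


Edit distance = 4. Backtracking from cell (3, 6) with preference match > replace > insert > delete,
then listing the resulting alignment 'abc' -> 'acbbee' left to right:
  Step 1: keep 'a'
  Step 2: insert 'c' [insertion #1]
  Step 3: insert 'b' [insertion #2]
  Step 4: keep 'b'
  Step 5: insert 'e' [insertion #3]
  Step 6: replace c->e
Total insertions: 3

3


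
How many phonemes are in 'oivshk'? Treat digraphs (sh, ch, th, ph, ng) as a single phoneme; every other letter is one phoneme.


Parsing 'oivshk' greedily, digraphs first:
  'o' -> vowel phoneme (phonemes so far: 1)
  'i' -> vowel phoneme (phonemes so far: 2)
  'v' -> consonant phoneme (phonemes so far: 3)
  'sh' -> digraph (1 consonant phoneme) (phonemes so far: 4)
  'k' -> consonant phoneme (phonemes so far: 5)
Total phonemes: 5

5


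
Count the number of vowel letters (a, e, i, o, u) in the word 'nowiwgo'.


Scanning each character of 'nowiwgo':
  Position 1: 'n' -> consonant (running count: 0)
  Position 2: 'o' -> vowel (running count: 1)
  Position 3: 'w' -> consonant (running count: 1)
  Position 4: 'i' -> vowel (running count: 2)
  Position 5: 'w' -> consonant (running count: 2)
  Position 6: 'g' -> consonant (running count: 2)
  Position 7: 'o' -> vowel (running count: 3)
Total vowels: 3

3


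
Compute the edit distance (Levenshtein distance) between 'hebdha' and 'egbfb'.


Building DP table for s1='hebdha' (len 6) and s2='egbfb' (len 5):
       e  g  b  f  b
    0  1  2  3  4  5
  h 1  1  2  3  4  5
  e 2  1  2  3  4  5
  b 3  2  2  2  3  4
  d 4  3  3  3  3  4
  h 5  4  4  4  4  4
  a 6  5  5  5  5  5
Edit distance = dp[6][5] = 5

5


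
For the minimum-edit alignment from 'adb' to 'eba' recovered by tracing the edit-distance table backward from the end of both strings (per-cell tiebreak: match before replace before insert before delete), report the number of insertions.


Edit distance = 3. Backtracking from cell (3, 3) with preference match > replace > insert > delete,
then listing the resulting alignment 'adb' -> 'eba' left to right:
  Step 1: replace a->e
  Step 2: replace d->b
  Step 3: replace b->a
Total insertions: 0

0


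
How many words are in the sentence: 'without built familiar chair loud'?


Counting words by splitting on spaces:
  Word 1: 'without'
  Word 2: 'built'
  Word 3: 'familiar'
  Word 4: 'chair'
  Word 5: 'loud'
Total words: 5

5


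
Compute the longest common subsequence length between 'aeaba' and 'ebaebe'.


DP table for LCS of 'aeaba' and 'ebaebe':
       e  b  a  e  b  e
    0  0  0  0  0  0  0
  a 0  0  0  1  1  1  1
  e 0  1  1  1  2  2  2
  a 0  1  1  2  2  2  2
  b 0  1  2  2  2  3  3
  a 0  1  2  3  3  3  3
LCS: 'aeb'
LCS length = 3

3


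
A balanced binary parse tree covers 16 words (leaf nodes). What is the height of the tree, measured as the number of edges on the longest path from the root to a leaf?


In a balanced binary tree with n leaves the deepest leaf is ceil(log2(n)) edges below the root.
log2(16) = 4.0000
ceil(4.0000) = 4
height (edges) = 4

4


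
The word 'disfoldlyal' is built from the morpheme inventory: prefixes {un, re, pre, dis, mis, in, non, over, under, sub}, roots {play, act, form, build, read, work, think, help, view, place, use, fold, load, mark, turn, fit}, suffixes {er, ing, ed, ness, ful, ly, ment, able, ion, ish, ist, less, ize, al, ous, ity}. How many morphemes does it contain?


Segmenting 'disfoldlyal' against the inventory:
  'dis' -> prefix (morpheme 1)
  'fold' -> root (morpheme 2)
  'ly' -> suffix (morpheme 3)
  'al' -> suffix (morpheme 4)
Total morphemes: 4

4


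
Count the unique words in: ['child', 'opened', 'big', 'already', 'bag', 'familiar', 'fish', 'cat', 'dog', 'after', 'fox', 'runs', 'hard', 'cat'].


Listing all tokens and tracking unique types:
  Token 1: 'child' -> NEW (unique so far: 1)
  Token 2: 'opened' -> NEW (unique so far: 2)
  Token 3: 'big' -> NEW (unique so far: 3)
  Token 4: 'already' -> NEW (unique so far: 4)
  Token 5: 'bag' -> NEW (unique so far: 5)
  Token 6: 'familiar' -> NEW (unique so far: 6)
  Token 7: 'fish' -> NEW (unique so far: 7)
  Token 8: 'cat' -> NEW (unique so far: 8)
  Token 9: 'dog' -> NEW (unique so far: 9)
  Token 10: 'after' -> NEW (unique so far: 10)
  Token 11: 'fox' -> NEW (unique so far: 11)
  Token 12: 'runs' -> NEW (unique so far: 12)
  Token 13: 'hard' -> NEW (unique so far: 13)
  Token 14: 'cat' -> duplicate (unique so far: 13)
Unique types: ('after', 'already', 'bag', 'big', 'cat', 'child', 'dog', 'familiar', 'fish', 'fox', 'hard', 'opened', 'runs')
Vocabulary size: 13

13


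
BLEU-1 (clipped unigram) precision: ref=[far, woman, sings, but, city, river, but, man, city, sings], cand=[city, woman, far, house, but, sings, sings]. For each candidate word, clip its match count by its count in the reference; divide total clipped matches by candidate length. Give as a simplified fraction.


Reference word counts: {'but': 2, 'city': 2, 'far': 1, 'man': 1, 'river': 1, 'sings': 2, 'woman': 1}
Checking each candidate word (with clipping):
  'city' -> in reference (ref count 2, used 1/2) -> match (matches: 1)
  'woman' -> in reference (ref count 1, used 1/1) -> match (matches: 2)
  'far' -> in reference (ref count 1, used 1/1) -> match (matches: 3)
  'house' -> not in reference -> no match (matches: 3)
  'but' -> in reference (ref count 2, used 1/2) -> match (matches: 4)
  'sings' -> in reference (ref count 2, used 1/2) -> match (matches: 5)
  'sings' -> in reference (ref count 2, used 2/2) -> match (matches: 6)
Clipped matches: 6, Candidate length: 7
Precision = 6/7

6/7


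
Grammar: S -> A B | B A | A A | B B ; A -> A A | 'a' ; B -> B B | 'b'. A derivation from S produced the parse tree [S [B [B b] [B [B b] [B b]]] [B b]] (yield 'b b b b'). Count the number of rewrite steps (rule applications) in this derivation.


Every bracketed nonterminal node [X ...] in the tree is produced by exactly one rule application.
Reading the tree off as a leftmost derivation:
  Step 1: S  =>  B B   (applied S -> B B)
  Step 2: B B  =>  B B B   (applied B -> B B)
  Step 3: B B B  =>  b B B   (applied B -> b)
  Step 4: b B B  =>  b B B B   (applied B -> B B)
  Step 5: b B B B  =>  b b B B   (applied B -> b)
  Step 6: b b B B  =>  b b b B   (applied B -> b)
  Step 7: b b b B  =>  b b b b   (applied B -> b)
Final yield: b b b b
Total rewrite steps: 7

7


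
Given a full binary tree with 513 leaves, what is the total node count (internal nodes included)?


Leaf nodes (terminals): 513
Internal nodes = n - 1 = 513 - 1 = 512
Total = leaves + internal = 513 + 512 = 1025

1025


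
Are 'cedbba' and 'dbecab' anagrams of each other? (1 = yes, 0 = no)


Sort characters of 'cedbba': 'abbcde'
Sort characters of 'dbecab': 'abbcde'
Sorted forms match -> they ARE anagrams
Result: 1

1


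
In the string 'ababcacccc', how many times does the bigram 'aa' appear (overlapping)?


Scanning 'ababcacccc' for bigram 'aa':
  Position 0: 'ab' -> no
  Position 1: 'ba' -> no
  Position 2: 'ab' -> no
  Position 3: 'bc' -> no
  Position 4: 'ca' -> no
  Position 5: 'ac' -> no
  Position 6: 'cc' -> no
  Position 7: 'cc' -> no
  Position 8: 'cc' -> no
Total matches: 0

0


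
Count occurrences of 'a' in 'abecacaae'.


Scanning 'abecacaae' for 'a':
  Position 0: 'a' -> MATCH (count: 1)
  Position 4: 'a' -> MATCH (count: 2)
  Position 6: 'a' -> MATCH (count: 3)
  Position 7: 'a' -> MATCH (count: 4)
Total occurrences of 'a': 4

4


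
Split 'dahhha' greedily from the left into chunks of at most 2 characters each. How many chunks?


'dahhha' has 6 characters.
Chunking with max size 2:
  Chunk 1: 'da' (positions 0-1)
  Chunk 2: 'hh' (positions 2-3)
  Chunk 3: 'ha' (positions 4-5)
Total chunks: ceil(6 / 2) = 3

3


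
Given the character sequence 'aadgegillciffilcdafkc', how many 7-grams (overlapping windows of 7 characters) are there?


String 'aadgegillciffilcdafkc' has length L = 21.
Number of overlapping n-grams = L - n + 1
Substituting: 21 - 7 + 1 = 15

15


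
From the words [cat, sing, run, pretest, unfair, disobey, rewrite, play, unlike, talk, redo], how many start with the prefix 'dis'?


Checking each word for prefix 'dis':
  'cat' -> no (count: 0)
  'sing' -> no (count: 0)
  'run' -> no (count: 0)
  'pretest' -> no (count: 0)
  'unfair' -> no (count: 0)
  'disobey' -> YES, starts with 'dis' (count: 1)
  'rewrite' -> no (count: 1)
  'play' -> no (count: 1)
  'unlike' -> no (count: 1)
  'talk' -> no (count: 1)
  'redo' -> no (count: 1)
Total with prefix 'dis': 1

1


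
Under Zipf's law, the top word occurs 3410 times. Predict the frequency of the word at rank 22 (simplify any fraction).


Zipf's law: freq(rank) = f1 / rank
f1 = 3410, rank = 22
freq = 3410 / 22
= 155

155


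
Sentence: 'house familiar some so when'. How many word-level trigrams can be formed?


Word trigrams from [5] words:
  Trigram 1: (house familiar some)
  Trigram 2: (familiar some so)
  Trigram 3: (some so when)
Total word trigrams: 5 - 2 = 3

3


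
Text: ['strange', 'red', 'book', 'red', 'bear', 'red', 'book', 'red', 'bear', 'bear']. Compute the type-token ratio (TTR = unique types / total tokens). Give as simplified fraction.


Tokens: 10
Unique types: ('bear', 'book', 'red', 'strange') = 4
TTR = 4/10
Simplify: divide both by 2 -> 2/5
TTR = 2/5

2/5


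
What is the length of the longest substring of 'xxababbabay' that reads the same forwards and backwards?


Scanning 'xxababbabay' for palindromic substrings.
Substring at positions 2-9: 'ababbaba'.
Check: reverse('ababbaba') = 'ababbaba' -> palindrome confirmed.
Neighbouring characters ('x' / 'y') break symmetry, so it cannot extend further.
No longer palindromic substring exists; longest length = 8

8


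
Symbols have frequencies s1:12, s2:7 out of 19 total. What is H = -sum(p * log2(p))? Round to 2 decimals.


Computing entropy H = -sum(p_i * log2(p_i)):
  s1: p = 12/19 = 0.6316, -p*log2(p) = 0.4187
  s2: p = 7/19 = 0.3684, -p*log2(p) = 0.5307
H = sum of terms = 0.9494
Rounded to 2 decimals: 0.95

0.95


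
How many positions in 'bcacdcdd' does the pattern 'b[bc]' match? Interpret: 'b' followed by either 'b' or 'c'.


Pattern: b[bc] means 'b' followed by either 'b' or 'c'.
Scanning 'bcacdcdd' position-by-position:
  Pos 0: window 'bc' -> MATCH
  Pos 1: window 'ca' -> no
  Pos 2: window 'ac' -> no
  Pos 3: window 'cd' -> no
  Pos 4: window 'dc' -> no
  Pos 5: window 'cd' -> no
  Pos 6: window 'dd' -> no
  Pos 7: window 'd' -> no
Total matches: 1

1


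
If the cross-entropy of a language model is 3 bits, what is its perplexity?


Perplexity formula: PP = 2^H
H = 3
PP = 2^3
Steps: 2^1 = 2, 2^2 = 4, 2^3 = 8
PP = 8

8


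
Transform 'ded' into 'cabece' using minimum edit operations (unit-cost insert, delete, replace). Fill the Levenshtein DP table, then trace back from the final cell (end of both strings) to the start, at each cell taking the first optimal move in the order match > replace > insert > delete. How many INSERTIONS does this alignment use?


Edit distance = 5. Backtracking from cell (3, 6) with preference match > replace > insert > delete,
then listing the resulting alignment 'ded' -> 'cabece' left to right:
  Step 1: insert 'c' [insertion #1]
  Step 2: insert 'a' [insertion #2]
  Step 3: replace d->b
  Step 4: keep 'e'
  Step 5: insert 'c' [insertion #3]
  Step 6: replace d->e
Total insertions: 3

3


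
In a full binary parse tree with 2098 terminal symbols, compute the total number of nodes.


Leaf nodes (terminals): 2098
Internal nodes = n - 1 = 2098 - 1 = 2097
Total = leaves + internal = 2098 + 2097 = 4195

4195


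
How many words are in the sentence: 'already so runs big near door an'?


Counting words by splitting on spaces:
  Word 1: 'already'
  Word 2: 'so'
  Word 3: 'runs'
  Word 4: 'big'
  Word 5: 'near'
  Word 6: 'door'
  Word 7: 'an'
Total words: 7

7


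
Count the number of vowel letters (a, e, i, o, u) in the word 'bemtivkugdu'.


Scanning each character of 'bemtivkugdu':
  Position 1: 'b' -> consonant (running count: 0)
  Position 2: 'e' -> vowel (running count: 1)
  Position 3: 'm' -> consonant (running count: 1)
  Position 4: 't' -> consonant (running count: 1)
  Position 5: 'i' -> vowel (running count: 2)
  Position 6: 'v' -> consonant (running count: 2)
  Position 7: 'k' -> consonant (running count: 2)
  Position 8: 'u' -> vowel (running count: 3)
  Position 9: 'g' -> consonant (running count: 3)
  Position 10: 'd' -> consonant (running count: 3)
  Position 11: 'u' -> vowel (running count: 4)
Total vowels: 4

4


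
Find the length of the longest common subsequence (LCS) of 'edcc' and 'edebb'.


DP table for LCS of 'edcc' and 'edebb':
       e  d  e  b  b
    0  0  0  0  0  0
  e 0  1  1  1  1  1
  d 0  1  2  2  2  2
  c 0  1  2  2  2  2
  c 0  1  2  2  2  2
LCS: 'ed'
LCS length = 2

2


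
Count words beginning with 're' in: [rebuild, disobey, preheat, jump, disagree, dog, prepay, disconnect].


Checking each word for prefix 're':
  'rebuild' -> YES, starts with 're' (count: 1)
  'disobey' -> no (count: 1)
  'preheat' -> no (count: 1)
  'jump' -> no (count: 1)
  'disagree' -> no (count: 1)
  'dog' -> no (count: 1)
  'prepay' -> no (count: 1)
  'disconnect' -> no (count: 1)
Total with prefix 're': 1

1


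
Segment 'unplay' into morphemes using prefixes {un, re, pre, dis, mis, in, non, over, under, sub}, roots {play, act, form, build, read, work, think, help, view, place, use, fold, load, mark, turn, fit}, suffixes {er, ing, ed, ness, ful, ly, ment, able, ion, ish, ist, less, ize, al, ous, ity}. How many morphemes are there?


Segmenting 'unplay' against the inventory:
  'un' -> prefix (morpheme 1)
  'play' -> root (morpheme 2)
Total morphemes: 2

2


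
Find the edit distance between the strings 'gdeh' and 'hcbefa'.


Building DP table for s1='gdeh' (len 4) and s2='hcbefa' (len 6):
       h  c  b  e  f  a
    0  1  2  3  4  5  6
  g 1  1  2  3  4  5  6
  d 2  2  2  3  4  5  6
  e 3  3  3  3  3  4  5
  h 4  3  4  4  4  4  5
Edit distance = dp[4][6] = 5

5


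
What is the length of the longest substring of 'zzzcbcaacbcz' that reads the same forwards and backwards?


Scanning 'zzzcbcaacbcz' for palindromic substrings.
Substring at positions 2-11: 'zcbcaacbcz'.
Check: reverse('zcbcaacbcz') = 'zcbcaacbcz' -> palindrome confirmed.
Neighbouring characters ('z' / '-') break symmetry, so it cannot extend further.
No longer palindromic substring exists; longest length = 10

10


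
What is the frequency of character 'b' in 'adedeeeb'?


Scanning 'adedeeeb' for 'b':
  Position 7: 'b' -> MATCH (count: 1)
Total occurrences of 'b': 1

1


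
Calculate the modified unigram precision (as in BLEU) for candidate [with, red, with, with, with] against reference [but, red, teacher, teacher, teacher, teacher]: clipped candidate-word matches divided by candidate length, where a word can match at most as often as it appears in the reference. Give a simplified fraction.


Reference word counts: {'but': 1, 'red': 1, 'teacher': 4}
Checking each candidate word (with clipping):
  'with' -> not in reference -> no match (matches: 0)
  'red' -> in reference (ref count 1, used 1/1) -> match (matches: 1)
  'with' -> not in reference -> no match (matches: 1)
  'with' -> not in reference -> no match (matches: 1)
  'with' -> not in reference -> no match (matches: 1)
Clipped matches: 1, Candidate length: 5
Precision = 1/5

1/5


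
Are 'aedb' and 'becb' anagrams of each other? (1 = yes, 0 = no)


Sort characters of 'aedb': 'abde'
Sort characters of 'becb': 'bbce'
Sorted forms differ -> they are NOT anagrams
Result: 0

0


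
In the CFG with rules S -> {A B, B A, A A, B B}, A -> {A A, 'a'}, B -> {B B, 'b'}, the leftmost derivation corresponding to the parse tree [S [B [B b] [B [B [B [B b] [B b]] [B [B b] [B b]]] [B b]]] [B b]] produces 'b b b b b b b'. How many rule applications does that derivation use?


Every bracketed nonterminal node [X ...] in the tree is produced by exactly one rule application.
Reading the tree off as a leftmost derivation:
  Step 1: S  =>  B B   (applied S -> B B)
  Step 2: B B  =>  B B B   (applied B -> B B)
  Step 3: B B B  =>  b B B   (applied B -> b)
  Step 4: b B B  =>  b B B B   (applied B -> B B)
  Step 5: b B B B  =>  b B B B B   (applied B -> B B)
  Step 6: b B B B B  =>  b B B B B B   (applied B -> B B)
  Step 7: b B B B B B  =>  b b B B B B   (applied B -> b)
  Step 8: b b B B B B  =>  b b b B B B   (applied B -> b)
  Step 9: b b b B B B  =>  b b b B B B B   (applied B -> B B)
  Step 10: b b b B B B B  =>  b b b b B B B   (applied B -> b)
  Step 11: b b b b B B B  =>  b b b b b B B   (applied B -> b)
  Step 12: b b b b b B B  =>  b b b b b b B   (applied B -> b)
  Step 13: b b b b b b B  =>  b b b b b b b   (applied B -> b)
Final yield: b b b b b b b
Total rewrite steps: 13

13
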